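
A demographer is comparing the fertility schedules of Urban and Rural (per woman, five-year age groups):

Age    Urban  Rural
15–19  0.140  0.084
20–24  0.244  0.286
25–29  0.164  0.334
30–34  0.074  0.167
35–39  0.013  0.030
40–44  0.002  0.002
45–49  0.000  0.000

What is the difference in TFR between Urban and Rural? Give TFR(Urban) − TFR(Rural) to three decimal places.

Urban:
  Sum of ASFRs = 0.140 + 0.244 + 0.164 + 0.074 + 0.013 + 0.002 + 0.000 = 0.637
  TFR = 5 × 0.637 = 3.185
Rural:
  Sum of ASFRs = 0.084 + 0.286 + 0.334 + 0.167 + 0.030 + 0.002 + 0.000 = 0.903
  TFR = 5 × 0.903 = 4.515
Difference = 3.185 − 4.515 = -1.33

-1.330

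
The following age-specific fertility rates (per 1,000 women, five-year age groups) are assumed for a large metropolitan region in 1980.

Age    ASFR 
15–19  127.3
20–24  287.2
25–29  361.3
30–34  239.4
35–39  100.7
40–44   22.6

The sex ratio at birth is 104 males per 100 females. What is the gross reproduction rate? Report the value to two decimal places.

Proportion female at birth = 100 / (100 + 104) = 0.49020.
Sum of ASFRs = 127.3 + 287.2 + 361.3 + 239.4 + 100.7 + 22.6 = 1138.5
TFR = 5 × 1138.5 / 1000 = 5.6925
GRR = 0.49020 × 5.6925 = 2.79046

2.79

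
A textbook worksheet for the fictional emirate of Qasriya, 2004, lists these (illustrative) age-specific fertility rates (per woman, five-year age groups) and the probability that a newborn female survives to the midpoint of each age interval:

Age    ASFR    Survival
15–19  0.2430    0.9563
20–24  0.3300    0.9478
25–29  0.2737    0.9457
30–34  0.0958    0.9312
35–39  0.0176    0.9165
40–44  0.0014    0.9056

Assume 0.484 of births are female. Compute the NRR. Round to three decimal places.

2.204

Proportion female at birth = 0.484.
Survival-weighted fertility by age (5·fₓ·Sₓ):
  15–19: 5 × 0.2430 × 0.9563 = 1.16190
  20–24: 5 × 0.3300 × 0.9478 = 1.56387
  25–29: 5 × 0.2737 × 0.9457 = 1.29419
  30–34: 5 × 0.0958 × 0.9312 = 0.44604
  35–39: 5 × 0.0176 × 0.9165 = 0.08065
  40–44: 5 × 0.0014 × 0.9056 = 0.00634
Sum = 4.55299
NRR = 0.484 × 4.55299 = 2.20365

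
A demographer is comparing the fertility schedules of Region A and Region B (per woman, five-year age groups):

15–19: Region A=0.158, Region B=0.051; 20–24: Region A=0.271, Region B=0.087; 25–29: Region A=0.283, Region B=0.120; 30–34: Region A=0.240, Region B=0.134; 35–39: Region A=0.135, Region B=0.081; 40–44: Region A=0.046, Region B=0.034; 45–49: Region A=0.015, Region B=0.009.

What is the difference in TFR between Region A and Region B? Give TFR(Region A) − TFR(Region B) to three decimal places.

3.160

Region A:
  Sum of ASFRs = 0.158 + 0.271 + 0.283 + 0.240 + 0.135 + 0.046 + 0.015 = 1.148
  TFR = 5 × 1.148 = 5.74
Region B:
  Sum of ASFRs = 0.051 + 0.087 + 0.120 + 0.134 + 0.081 + 0.034 + 0.009 = 0.516
  TFR = 5 × 0.516 = 2.58
Difference = 5.74 − 2.58 = 3.16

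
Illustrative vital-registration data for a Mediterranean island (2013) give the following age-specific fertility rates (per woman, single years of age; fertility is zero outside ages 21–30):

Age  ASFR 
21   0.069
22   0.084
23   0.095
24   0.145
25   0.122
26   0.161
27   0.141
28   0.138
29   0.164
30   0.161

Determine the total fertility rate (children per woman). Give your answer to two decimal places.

1.28

Sum of ASFRs = 0.069 + 0.084 + 0.095 + 0.145 + 0.122 + 0.161 + 0.141 + 0.138 + 0.164 + 0.161 = 1.280
TFR = 1.28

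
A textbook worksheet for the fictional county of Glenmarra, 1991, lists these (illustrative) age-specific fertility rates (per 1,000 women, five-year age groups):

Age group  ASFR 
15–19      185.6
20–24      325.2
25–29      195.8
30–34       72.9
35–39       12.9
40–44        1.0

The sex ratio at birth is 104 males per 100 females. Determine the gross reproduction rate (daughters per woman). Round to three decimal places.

1.945

Proportion female at birth = 100 / (100 + 104) = 0.49020.
Sum of ASFRs = 185.6 + 325.2 + 195.8 + 72.9 + 12.9 + 1.0 = 793.4
TFR = 5 × 793.4 / 1000 = 3.967
GRR = 0.49020 × 3.967 = 1.94462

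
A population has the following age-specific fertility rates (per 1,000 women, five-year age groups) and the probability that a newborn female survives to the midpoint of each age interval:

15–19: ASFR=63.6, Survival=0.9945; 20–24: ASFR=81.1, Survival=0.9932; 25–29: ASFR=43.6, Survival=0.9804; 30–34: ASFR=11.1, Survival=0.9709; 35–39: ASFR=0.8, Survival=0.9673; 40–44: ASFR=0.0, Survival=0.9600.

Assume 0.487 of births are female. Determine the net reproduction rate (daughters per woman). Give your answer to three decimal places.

Proportion female at birth = 0.487.
Weighting each age-specific rate by interval width and survival:
  15–19: 5 × 63.6/1000 × 0.9945 = 0.31625
  20–24: 5 × 81.1/1000 × 0.9932 = 0.40274
  25–29: 5 × 43.6/1000 × 0.9804 = 0.21373
  30–34: 5 × 11.1/1000 × 0.9709 = 0.05388
  35–39: 5 × 0.8/1000 × 0.9673 = 0.00387
  40–44: 5 × 0.0/1000 × 0.9600 = 0.00000
Sum = 0.99047
NRR = 0.487 × 0.99047 = 0.48236

0.482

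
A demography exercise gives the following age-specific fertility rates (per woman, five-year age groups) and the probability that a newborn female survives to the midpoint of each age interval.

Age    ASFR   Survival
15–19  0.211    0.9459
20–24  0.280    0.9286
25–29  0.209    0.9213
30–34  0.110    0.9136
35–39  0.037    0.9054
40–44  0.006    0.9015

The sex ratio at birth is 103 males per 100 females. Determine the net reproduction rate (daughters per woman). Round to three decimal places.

1.950

Proportion female at birth = 100 / (100 + 103) = 0.49261.
Per-age-group product (5 × ASFR × survival probability):
  15–19: 5 × 0.211 × 0.9459 = 0.99792
  20–24: 5 × 0.280 × 0.9286 = 1.30004
  25–29: 5 × 0.209 × 0.9213 = 0.96276
  30–34: 5 × 0.110 × 0.9136 = 0.50248
  35–39: 5 × 0.037 × 0.9054 = 0.16750
  40–44: 5 × 0.006 × 0.9015 = 0.02705
Sum = 3.95775
NRR = 0.49261 × 3.95775 = 1.94963
With NRR above 1 the population is above replacement fertility.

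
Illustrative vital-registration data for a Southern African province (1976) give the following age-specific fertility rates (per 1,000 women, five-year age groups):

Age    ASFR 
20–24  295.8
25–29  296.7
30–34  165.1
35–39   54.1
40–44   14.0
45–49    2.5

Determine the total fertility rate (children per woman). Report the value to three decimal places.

Sum of ASFRs = 295.8 + 296.7 + 165.1 + 54.1 + 14.0 + 2.5 = 828.2
TFR = 5 × 828.2 / 1000 = 4.141

4.141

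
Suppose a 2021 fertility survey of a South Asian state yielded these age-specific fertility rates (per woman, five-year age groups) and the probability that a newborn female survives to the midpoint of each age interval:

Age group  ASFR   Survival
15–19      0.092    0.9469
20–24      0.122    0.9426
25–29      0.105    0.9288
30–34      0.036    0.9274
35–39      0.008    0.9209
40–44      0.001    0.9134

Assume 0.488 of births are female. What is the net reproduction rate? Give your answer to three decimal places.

0.833

Proportion female at birth = 0.488.
Each age group contributes 5 × ASFR × survival:
  15–19: 5 × 0.092 × 0.9469 = 0.43557
  20–24: 5 × 0.122 × 0.9426 = 0.57499
  25–29: 5 × 0.105 × 0.9288 = 0.48762
  30–34: 5 × 0.036 × 0.9274 = 0.16693
  35–39: 5 × 0.008 × 0.9209 = 0.03684
  40–44: 5 × 0.001 × 0.9134 = 0.00457
Sum = 1.70652
NRR = 0.488 × 1.70652 = 0.83278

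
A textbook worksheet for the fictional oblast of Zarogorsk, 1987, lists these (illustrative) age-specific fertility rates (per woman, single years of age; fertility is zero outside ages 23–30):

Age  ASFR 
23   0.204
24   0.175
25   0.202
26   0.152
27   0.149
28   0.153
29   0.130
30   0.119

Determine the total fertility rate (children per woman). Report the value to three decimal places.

Sum of ASFRs = 0.204 + 0.175 + 0.202 + 0.152 + 0.149 + 0.153 + 0.130 + 0.119 = 1.284
TFR = 1.284

1.284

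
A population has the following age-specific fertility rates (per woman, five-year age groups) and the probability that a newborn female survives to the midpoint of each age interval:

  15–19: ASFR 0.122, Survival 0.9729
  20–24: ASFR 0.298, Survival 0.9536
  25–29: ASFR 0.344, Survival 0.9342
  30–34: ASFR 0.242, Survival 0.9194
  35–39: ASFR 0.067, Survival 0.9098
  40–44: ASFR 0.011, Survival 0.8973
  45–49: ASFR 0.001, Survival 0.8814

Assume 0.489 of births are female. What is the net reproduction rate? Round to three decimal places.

Proportion female at birth = 0.489.
Each age group contributes 5 × ASFR × survival:
  15–19: 5 × 0.122 × 0.9729 = 0.59347
  20–24: 5 × 0.298 × 0.9536 = 1.42086
  25–29: 5 × 0.344 × 0.9342 = 1.60682
  30–34: 5 × 0.242 × 0.9194 = 1.11247
  35–39: 5 × 0.067 × 0.9098 = 0.30478
  40–44: 5 × 0.011 × 0.8973 = 0.04935
  45–49: 5 × 0.001 × 0.8814 = 0.00441
Sum = 5.09216
NRR = 0.489 × 5.09216 = 2.49007
An NRR exceeding 1 indicates intrinsic growth under these rates.

2.490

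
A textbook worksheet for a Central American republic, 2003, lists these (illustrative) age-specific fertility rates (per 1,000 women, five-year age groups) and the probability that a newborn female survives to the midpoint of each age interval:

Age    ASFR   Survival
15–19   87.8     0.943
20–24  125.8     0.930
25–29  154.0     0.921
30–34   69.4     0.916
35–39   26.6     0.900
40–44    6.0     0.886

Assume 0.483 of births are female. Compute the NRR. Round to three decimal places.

Proportion female at birth = 0.483.
Weighting each age-specific rate by interval width and survival:
  15–19: 5 × 87.8/1000 × 0.943 = 0.41398
  20–24: 5 × 125.8/1000 × 0.930 = 0.58497
  25–29: 5 × 154.0/1000 × 0.921 = 0.70917
  30–34: 5 × 69.4/1000 × 0.916 = 0.31785
  35–39: 5 × 26.6/1000 × 0.900 = 0.11970
  40–44: 5 × 6.0/1000 × 0.886 = 0.02658
Sum = 2.17225
NRR = 0.483 × 2.17225 = 1.04920
NRR > 1, so each generation more than replaces itself.

1.049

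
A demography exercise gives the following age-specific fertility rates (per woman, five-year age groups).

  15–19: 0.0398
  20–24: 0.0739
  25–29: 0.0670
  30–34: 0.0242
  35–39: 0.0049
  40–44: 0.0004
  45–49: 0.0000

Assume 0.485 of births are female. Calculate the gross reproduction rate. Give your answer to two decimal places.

Proportion female at birth = 0.485.
Sum of ASFRs = 0.0398 + 0.0739 + 0.0670 + 0.0242 + 0.0049 + 0.0004 + 0.0000 = 0.2102
TFR = 5 × 0.2102 = 1.051
GRR = 0.485 × 1.051 = 0.50974

0.51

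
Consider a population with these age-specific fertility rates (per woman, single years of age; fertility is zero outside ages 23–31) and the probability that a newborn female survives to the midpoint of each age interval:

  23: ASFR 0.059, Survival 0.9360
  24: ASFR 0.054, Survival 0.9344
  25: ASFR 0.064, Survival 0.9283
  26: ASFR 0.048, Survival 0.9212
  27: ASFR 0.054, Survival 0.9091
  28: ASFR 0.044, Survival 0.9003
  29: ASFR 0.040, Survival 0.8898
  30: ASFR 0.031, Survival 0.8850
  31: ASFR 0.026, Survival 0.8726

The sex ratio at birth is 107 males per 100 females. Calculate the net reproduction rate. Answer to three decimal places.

0.185

Proportion female at birth = 100 / (100 + 107) = 0.48309.
Each age group contributes 1 × ASFR × survival:
  23: 1 × 0.059 × 0.9360 = 0.05522
  24: 1 × 0.054 × 0.9344 = 0.05046
  25: 1 × 0.064 × 0.9283 = 0.05941
  26: 1 × 0.048 × 0.9212 = 0.04422
  27: 1 × 0.054 × 0.9091 = 0.04909
  28: 1 × 0.044 × 0.9003 = 0.03961
  29: 1 × 0.040 × 0.8898 = 0.03559
  30: 1 × 0.031 × 0.8850 = 0.02744
  31: 1 × 0.026 × 0.8726 = 0.02269
Sum = 0.38373
NRR = 0.48309 × 0.38373 = 0.18538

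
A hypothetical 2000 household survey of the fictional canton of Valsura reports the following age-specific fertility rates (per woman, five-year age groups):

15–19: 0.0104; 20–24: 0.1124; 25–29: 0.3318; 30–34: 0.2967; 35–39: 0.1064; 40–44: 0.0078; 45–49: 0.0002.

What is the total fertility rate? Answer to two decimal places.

4.33

Sum of ASFRs = 0.0104 + 0.1124 + 0.3318 + 0.2967 + 0.1064 + 0.0078 + 0.0002 = 0.8657
TFR = 5 × 0.8657 = 4.3285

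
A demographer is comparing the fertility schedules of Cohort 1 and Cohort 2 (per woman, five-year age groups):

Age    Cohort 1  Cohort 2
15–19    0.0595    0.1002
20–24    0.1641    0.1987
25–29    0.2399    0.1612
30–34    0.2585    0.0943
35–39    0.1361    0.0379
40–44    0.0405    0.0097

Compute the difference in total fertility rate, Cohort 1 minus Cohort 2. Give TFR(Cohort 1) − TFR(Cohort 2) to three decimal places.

1.483

Cohort 1:
  Sum of ASFRs = 0.0595 + 0.1641 + 0.2399 + 0.2585 + 0.1361 + 0.0405 = 0.8986
  TFR = 5 × 0.8986 = 4.493
Cohort 2:
  Sum of ASFRs = 0.1002 + 0.1987 + 0.1612 + 0.0943 + 0.0379 + 0.0097 = 0.6020
  TFR = 5 × 0.6020 = 3.01
Difference = 4.493 − 3.01 = 1.483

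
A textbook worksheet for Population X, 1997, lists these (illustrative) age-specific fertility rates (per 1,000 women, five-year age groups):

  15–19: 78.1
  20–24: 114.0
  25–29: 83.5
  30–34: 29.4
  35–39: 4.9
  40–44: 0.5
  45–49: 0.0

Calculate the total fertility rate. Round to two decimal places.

Sum of ASFRs = 78.1 + 114.0 + 83.5 + 29.4 + 4.9 + 0.5 + 0.0 = 310.4
TFR = 5 × 310.4 / 1000 = 1.552

1.55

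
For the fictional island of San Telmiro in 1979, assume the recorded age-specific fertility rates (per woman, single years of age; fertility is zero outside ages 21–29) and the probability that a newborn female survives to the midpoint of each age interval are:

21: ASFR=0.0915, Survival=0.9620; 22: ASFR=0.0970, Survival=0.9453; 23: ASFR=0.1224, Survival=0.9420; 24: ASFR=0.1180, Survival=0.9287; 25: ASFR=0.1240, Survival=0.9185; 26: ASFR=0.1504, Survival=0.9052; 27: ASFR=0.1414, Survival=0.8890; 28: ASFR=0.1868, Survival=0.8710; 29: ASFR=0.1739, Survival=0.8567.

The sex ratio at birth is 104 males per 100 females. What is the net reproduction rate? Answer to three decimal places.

Proportion female at birth = 100 / (100 + 104) = 0.49020.
Weighting each age-specific rate by interval width and survival:
  21: 1 × 0.0915 × 0.9620 = 0.08802
  22: 1 × 0.0970 × 0.9453 = 0.09169
  23: 1 × 0.1224 × 0.9420 = 0.11530
  24: 1 × 0.1180 × 0.9287 = 0.10959
  25: 1 × 0.1240 × 0.9185 = 0.11389
  26: 1 × 0.1504 × 0.9052 = 0.13614
  27: 1 × 0.1414 × 0.8890 = 0.12570
  28: 1 × 0.1868 × 0.8710 = 0.16270
  29: 1 × 0.1739 × 0.8567 = 0.14898
Sum = 1.09201
NRR = 0.49020 × 1.09201 = 0.53530
NRR < 1, so the cohort does not fully replace itself.

0.535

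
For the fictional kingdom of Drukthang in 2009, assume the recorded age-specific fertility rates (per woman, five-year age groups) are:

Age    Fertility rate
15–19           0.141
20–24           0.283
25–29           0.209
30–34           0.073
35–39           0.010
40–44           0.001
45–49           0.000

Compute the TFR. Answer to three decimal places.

3.585

Sum of ASFRs = 0.141 + 0.283 + 0.209 + 0.073 + 0.010 + 0.001 + 0.000 = 0.717
TFR = 5 × 0.717 = 3.585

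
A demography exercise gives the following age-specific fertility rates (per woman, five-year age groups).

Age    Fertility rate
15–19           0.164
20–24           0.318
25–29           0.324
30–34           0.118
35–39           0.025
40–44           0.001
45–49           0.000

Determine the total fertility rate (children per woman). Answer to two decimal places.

4.75

Sum of ASFRs = 0.164 + 0.318 + 0.324 + 0.118 + 0.025 + 0.001 + 0.000 = 0.950
TFR = 5 × 0.950 = 4.75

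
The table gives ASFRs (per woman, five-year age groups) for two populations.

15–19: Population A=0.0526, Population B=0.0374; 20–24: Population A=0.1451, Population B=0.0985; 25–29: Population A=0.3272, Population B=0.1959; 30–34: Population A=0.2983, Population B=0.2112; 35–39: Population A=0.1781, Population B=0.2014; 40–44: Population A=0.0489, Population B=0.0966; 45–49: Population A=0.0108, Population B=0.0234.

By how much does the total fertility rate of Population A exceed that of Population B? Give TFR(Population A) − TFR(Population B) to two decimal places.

0.98

Population A:
  Sum of ASFRs = 0.0526 + 0.1451 + 0.3272 + 0.2983 + 0.1781 + 0.0489 + 0.0108 = 1.0610
  TFR = 5 × 1.0610 = 5.305
Population B:
  Sum of ASFRs = 0.0374 + 0.0985 + 0.1959 + 0.2112 + 0.2014 + 0.0966 + 0.0234 = 0.8644
  TFR = 5 × 0.8644 = 4.322
Difference = 5.305 − 4.322 = 0.983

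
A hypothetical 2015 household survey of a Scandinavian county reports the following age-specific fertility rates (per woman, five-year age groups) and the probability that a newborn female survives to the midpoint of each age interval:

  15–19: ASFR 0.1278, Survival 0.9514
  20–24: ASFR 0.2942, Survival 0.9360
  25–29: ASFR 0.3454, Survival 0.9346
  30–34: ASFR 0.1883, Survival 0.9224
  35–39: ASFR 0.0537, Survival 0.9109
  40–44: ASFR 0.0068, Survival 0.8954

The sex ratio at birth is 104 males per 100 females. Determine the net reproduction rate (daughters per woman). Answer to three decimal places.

2.325

Proportion female at birth = 100 / (100 + 104) = 0.49020.
Weighting each age-specific rate by interval width and survival:
  15–19: 5 × 0.1278 × 0.9514 = 0.60794
  20–24: 5 × 0.2942 × 0.9360 = 1.37686
  25–29: 5 × 0.3454 × 0.9346 = 1.61405
  30–34: 5 × 0.1883 × 0.9224 = 0.86844
  35–39: 5 × 0.0537 × 0.9109 = 0.24458
  40–44: 5 × 0.0068 × 0.8954 = 0.03044
Sum = 4.74231
NRR = 0.49020 × 4.74231 = 2.32468
An NRR exceeding 1 indicates intrinsic growth under these rates.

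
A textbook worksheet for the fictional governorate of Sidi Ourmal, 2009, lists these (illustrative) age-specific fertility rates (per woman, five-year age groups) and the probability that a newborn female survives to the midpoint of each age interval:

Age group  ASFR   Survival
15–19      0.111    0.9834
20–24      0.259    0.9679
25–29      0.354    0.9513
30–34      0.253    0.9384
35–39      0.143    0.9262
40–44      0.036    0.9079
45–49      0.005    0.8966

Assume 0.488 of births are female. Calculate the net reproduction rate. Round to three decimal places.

2.693

Proportion female at birth = 0.488.
Weighting each age-specific rate by interval width and survival:
  15–19: 5 × 0.111 × 0.9834 = 0.54579
  20–24: 5 × 0.259 × 0.9679 = 1.25343
  25–29: 5 × 0.354 × 0.9513 = 1.68380
  30–34: 5 × 0.253 × 0.9384 = 1.18708
  35–39: 5 × 0.143 × 0.9262 = 0.66223
  40–44: 5 × 0.036 × 0.9079 = 0.16342
  45–49: 5 × 0.005 × 0.8966 = 0.02242
Sum = 5.51817
NRR = 0.488 × 5.51817 = 2.69287
NRR > 1, so each generation more than replaces itself.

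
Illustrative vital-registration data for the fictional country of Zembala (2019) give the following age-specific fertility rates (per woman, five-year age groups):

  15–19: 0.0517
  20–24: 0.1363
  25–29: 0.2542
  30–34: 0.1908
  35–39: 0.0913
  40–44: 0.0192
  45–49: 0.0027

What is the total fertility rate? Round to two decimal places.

Sum of ASFRs = 0.0517 + 0.1363 + 0.2542 + 0.1908 + 0.0913 + 0.0192 + 0.0027 = 0.7462
TFR = 5 × 0.7462 = 3.731

3.73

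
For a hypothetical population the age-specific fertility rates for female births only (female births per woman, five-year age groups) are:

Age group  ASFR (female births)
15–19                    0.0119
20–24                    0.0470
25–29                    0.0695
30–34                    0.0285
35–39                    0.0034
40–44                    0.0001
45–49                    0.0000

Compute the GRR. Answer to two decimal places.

Sum of female ASFRs = 0.0119 + 0.0470 + 0.0695 + 0.0285 + 0.0034 + 0.0001 + 0.0000 = 0.1604
GRR = 5 × 0.1604 = 0.802

0.80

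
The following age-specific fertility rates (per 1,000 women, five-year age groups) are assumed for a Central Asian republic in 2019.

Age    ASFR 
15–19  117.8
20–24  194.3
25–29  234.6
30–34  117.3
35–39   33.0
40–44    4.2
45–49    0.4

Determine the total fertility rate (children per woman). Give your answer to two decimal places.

3.51

Sum of ASFRs = 117.8 + 194.3 + 234.6 + 117.3 + 33.0 + 4.2 + 0.4 = 701.6
TFR = 5 × 701.6 / 1000 = 3.508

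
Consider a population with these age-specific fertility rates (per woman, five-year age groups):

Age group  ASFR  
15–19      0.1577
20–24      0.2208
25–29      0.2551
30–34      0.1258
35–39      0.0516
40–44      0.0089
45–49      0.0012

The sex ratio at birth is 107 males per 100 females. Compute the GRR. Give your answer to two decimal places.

Proportion female at birth = 100 / (100 + 107) = 0.48309.
Sum of ASFRs = 0.1577 + 0.2208 + 0.2551 + 0.1258 + 0.0516 + 0.0089 + 0.0012 = 0.8211
TFR = 5 × 0.8211 = 4.1055
GRR = 0.48309 × 4.1055 = 1.98333

1.98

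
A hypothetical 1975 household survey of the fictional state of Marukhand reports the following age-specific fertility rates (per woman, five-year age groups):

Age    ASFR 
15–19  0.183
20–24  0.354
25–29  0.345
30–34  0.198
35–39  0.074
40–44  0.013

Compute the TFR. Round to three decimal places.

5.835

Sum of ASFRs = 0.183 + 0.354 + 0.345 + 0.198 + 0.074 + 0.013 = 1.167
TFR = 5 × 1.167 = 5.835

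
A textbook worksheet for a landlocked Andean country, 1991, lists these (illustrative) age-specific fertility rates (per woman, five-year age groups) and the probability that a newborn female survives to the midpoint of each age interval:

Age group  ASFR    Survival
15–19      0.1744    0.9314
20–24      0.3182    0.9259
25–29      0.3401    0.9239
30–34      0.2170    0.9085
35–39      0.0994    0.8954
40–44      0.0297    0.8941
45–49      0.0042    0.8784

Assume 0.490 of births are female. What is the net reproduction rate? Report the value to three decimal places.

Proportion female at birth = 0.490.
Per-age-group product (5 × ASFR × survival probability):
  15–19: 5 × 0.1744 × 0.9314 = 0.81218
  20–24: 5 × 0.3182 × 0.9259 = 1.47311
  25–29: 5 × 0.3401 × 0.9239 = 1.57109
  30–34: 5 × 0.2170 × 0.9085 = 0.98572
  35–39: 5 × 0.0994 × 0.8954 = 0.44501
  40–44: 5 × 0.0297 × 0.8941 = 0.13277
  45–49: 5 × 0.0042 × 0.8784 = 0.01845
Sum = 5.43833
NRR = 0.490 × 5.43833 = 2.66478
An NRR exceeding 1 indicates intrinsic growth under these rates.

2.665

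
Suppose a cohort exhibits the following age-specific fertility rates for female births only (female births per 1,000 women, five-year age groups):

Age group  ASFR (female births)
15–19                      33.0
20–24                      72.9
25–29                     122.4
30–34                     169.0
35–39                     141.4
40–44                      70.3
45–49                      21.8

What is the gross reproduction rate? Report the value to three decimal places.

Sum of female ASFRs = 33.0 + 72.9 + 122.4 + 169.0 + 141.4 + 70.3 + 21.8 = 630.8
GRR = 5 × 630.8 / 1000 = 3.154

3.154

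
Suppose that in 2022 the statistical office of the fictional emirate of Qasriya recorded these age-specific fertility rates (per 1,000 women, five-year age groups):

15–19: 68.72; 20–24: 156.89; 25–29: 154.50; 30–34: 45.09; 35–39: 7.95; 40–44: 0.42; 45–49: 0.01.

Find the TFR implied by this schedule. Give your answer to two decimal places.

2.17

Sum of ASFRs = 68.72 + 156.89 + 154.50 + 45.09 + 7.95 + 0.42 + 0.01 = 433.58
TFR = 5 × 433.58 / 1000 = 2.1679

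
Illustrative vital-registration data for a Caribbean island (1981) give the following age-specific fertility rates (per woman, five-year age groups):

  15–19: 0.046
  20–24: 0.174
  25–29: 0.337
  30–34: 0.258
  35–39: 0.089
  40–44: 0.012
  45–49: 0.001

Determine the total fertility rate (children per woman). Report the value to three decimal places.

4.585

Sum of ASFRs = 0.046 + 0.174 + 0.337 + 0.258 + 0.089 + 0.012 + 0.001 = 0.917
TFR = 5 × 0.917 = 4.585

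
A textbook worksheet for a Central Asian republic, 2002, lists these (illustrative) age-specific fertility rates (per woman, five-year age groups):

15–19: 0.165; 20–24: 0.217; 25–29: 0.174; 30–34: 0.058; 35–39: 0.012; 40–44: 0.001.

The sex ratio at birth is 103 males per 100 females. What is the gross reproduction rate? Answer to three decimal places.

1.544

Proportion female at birth = 100 / (100 + 103) = 0.49261.
Sum of ASFRs = 0.165 + 0.217 + 0.174 + 0.058 + 0.012 + 0.001 = 0.627
TFR = 5 × 0.627 = 3.135
GRR = 0.49261 × 3.135 = 1.54433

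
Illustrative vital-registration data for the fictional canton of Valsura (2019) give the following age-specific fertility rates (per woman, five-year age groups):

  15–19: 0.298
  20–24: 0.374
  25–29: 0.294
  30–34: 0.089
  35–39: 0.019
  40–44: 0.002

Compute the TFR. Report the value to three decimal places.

Sum of ASFRs = 0.298 + 0.374 + 0.294 + 0.089 + 0.019 + 0.002 = 1.076
TFR = 5 × 1.076 = 5.38

5.380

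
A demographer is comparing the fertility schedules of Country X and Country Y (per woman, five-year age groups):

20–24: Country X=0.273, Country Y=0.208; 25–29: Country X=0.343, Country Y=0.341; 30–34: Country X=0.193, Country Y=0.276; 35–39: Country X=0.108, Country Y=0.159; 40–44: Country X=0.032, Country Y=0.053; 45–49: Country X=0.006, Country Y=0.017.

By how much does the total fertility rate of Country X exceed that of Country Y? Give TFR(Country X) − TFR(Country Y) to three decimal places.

-0.495

Country X:
  Sum of ASFRs = 0.273 + 0.343 + 0.193 + 0.108 + 0.032 + 0.006 = 0.955
  TFR = 5 × 0.955 = 4.775
Country Y:
  Sum of ASFRs = 0.208 + 0.341 + 0.276 + 0.159 + 0.053 + 0.017 = 1.054
  TFR = 5 × 1.054 = 5.27
Difference = 4.775 − 5.27 = -0.495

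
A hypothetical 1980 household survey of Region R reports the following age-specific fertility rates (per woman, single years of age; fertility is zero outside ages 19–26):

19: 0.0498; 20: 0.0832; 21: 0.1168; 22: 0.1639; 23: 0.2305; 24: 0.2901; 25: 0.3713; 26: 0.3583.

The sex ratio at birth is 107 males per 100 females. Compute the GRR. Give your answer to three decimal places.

Proportion female at birth = 100 / (100 + 107) = 0.48309.
Sum of ASFRs = 0.0498 + 0.0832 + 0.1168 + 0.1639 + 0.2305 + 0.2901 + 0.3713 + 0.3583 = 1.6639
TFR = 1.6639
GRR = 0.48309 × 1.6639 = 0.80381

0.804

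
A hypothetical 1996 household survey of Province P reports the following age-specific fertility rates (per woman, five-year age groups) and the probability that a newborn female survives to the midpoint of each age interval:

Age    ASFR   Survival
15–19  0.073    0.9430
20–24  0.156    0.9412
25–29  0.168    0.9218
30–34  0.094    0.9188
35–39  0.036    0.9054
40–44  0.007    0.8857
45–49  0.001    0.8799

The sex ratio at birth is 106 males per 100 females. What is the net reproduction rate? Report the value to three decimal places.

1.205

Proportion female at birth = 100 / (100 + 106) = 0.48544.
Per-age-group product (5 × ASFR × survival probability):
  15–19: 5 × 0.073 × 0.9430 = 0.34420
  20–24: 5 × 0.156 × 0.9412 = 0.73414
  25–29: 5 × 0.168 × 0.9218 = 0.77431
  30–34: 5 × 0.094 × 0.9188 = 0.43184
  35–39: 5 × 0.036 × 0.9054 = 0.16297
  40–44: 5 × 0.007 × 0.8857 = 0.03100
  45–49: 5 × 0.001 × 0.8799 = 0.00440
Sum = 2.48286
NRR = 0.48544 × 2.48286 = 1.20528
With NRR above 1 the population is above replacement fertility.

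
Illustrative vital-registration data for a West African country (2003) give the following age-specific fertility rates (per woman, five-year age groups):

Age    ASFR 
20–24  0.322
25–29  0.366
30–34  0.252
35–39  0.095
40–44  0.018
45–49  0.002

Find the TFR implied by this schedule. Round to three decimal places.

5.275

Sum of ASFRs = 0.322 + 0.366 + 0.252 + 0.095 + 0.018 + 0.002 = 1.055
TFR = 5 × 1.055 = 5.275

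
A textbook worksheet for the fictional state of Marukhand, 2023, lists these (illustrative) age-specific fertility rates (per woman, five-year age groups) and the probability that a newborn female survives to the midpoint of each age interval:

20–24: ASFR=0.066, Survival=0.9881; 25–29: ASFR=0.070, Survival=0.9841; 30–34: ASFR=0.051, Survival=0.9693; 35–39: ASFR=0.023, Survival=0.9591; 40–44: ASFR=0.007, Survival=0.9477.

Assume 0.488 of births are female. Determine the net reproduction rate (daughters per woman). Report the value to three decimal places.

Proportion female at birth = 0.488.
Per-age-group product (5 × ASFR × survival probability):
  20–24: 5 × 0.066 × 0.9881 = 0.32607
  25–29: 5 × 0.070 × 0.9841 = 0.34444
  30–34: 5 × 0.051 × 0.9693 = 0.24717
  35–39: 5 × 0.023 × 0.9591 = 0.11030
  40–44: 5 × 0.007 × 0.9477 = 0.03317
Sum = 1.06115
NRR = 0.488 × 1.06115 = 0.51784

0.518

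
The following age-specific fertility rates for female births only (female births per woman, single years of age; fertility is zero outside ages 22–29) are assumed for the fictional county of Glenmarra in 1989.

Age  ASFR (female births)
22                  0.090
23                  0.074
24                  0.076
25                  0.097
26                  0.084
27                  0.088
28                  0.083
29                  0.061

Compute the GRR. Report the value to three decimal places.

0.653

Sum of female ASFRs = 0.090 + 0.074 + 0.076 + 0.097 + 0.084 + 0.088 + 0.083 + 0.061 = 0.653
GRR = 0.653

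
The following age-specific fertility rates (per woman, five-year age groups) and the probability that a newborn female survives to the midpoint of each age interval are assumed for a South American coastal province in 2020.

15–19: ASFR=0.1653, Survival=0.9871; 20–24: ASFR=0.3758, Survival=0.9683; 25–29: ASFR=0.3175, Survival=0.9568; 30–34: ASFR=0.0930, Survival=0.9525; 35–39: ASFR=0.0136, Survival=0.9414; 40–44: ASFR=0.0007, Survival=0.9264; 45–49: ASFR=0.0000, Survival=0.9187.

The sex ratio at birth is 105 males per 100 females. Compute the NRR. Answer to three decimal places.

2.275

Proportion female at birth = 100 / (100 + 105) = 0.48780.
Per-age-group product (5 × ASFR × survival probability):
  15–19: 5 × 0.1653 × 0.9871 = 0.81584
  20–24: 5 × 0.3758 × 0.9683 = 1.81944
  25–29: 5 × 0.3175 × 0.9568 = 1.51892
  30–34: 5 × 0.0930 × 0.9525 = 0.44291
  35–39: 5 × 0.0136 × 0.9414 = 0.06402
  40–44: 5 × 0.0007 × 0.9264 = 0.00324
  45–49: 5 × 0.0000 × 0.9187 = 0.00000
Sum = 4.66437
NRR = 0.48780 × 4.66437 = 2.27528
With NRR above 1 the population is above replacement fertility.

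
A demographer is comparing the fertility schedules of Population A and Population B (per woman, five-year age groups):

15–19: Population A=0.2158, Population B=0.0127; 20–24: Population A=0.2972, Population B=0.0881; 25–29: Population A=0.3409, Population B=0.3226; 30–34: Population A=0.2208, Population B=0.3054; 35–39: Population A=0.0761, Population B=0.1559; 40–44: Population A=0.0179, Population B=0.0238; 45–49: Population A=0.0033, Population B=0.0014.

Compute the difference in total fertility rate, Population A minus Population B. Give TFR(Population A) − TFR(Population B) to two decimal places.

Population A:
  Sum of ASFRs = 0.2158 + 0.2972 + 0.3409 + 0.2208 + 0.0761 + 0.0179 + 0.0033 = 1.1720
  TFR = 5 × 1.1720 = 5.86
Population B:
  Sum of ASFRs = 0.0127 + 0.0881 + 0.3226 + 0.3054 + 0.1559 + 0.0238 + 0.0014 = 0.9099
  TFR = 5 × 0.9099 = 4.5495
Difference = 5.86 − 4.5495 = 1.3105

1.31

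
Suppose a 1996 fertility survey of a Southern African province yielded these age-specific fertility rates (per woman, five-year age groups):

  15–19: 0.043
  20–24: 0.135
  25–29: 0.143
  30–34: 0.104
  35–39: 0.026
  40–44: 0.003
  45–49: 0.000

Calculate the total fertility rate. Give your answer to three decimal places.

2.270

Sum of ASFRs = 0.043 + 0.135 + 0.143 + 0.104 + 0.026 + 0.003 + 0.000 = 0.454
TFR = 5 × 0.454 = 2.27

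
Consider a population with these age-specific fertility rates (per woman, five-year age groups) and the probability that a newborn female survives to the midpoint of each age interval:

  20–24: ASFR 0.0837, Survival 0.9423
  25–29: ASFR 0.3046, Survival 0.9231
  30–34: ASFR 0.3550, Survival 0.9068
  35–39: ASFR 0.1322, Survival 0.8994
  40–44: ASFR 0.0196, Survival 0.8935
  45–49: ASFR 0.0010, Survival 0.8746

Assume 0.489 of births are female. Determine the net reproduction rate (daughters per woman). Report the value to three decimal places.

2.003

Proportion female at birth = 0.489.
Per-age-group product (5 × ASFR × survival probability):
  20–24: 5 × 0.0837 × 0.9423 = 0.39435
  25–29: 5 × 0.3046 × 0.9231 = 1.40588
  30–34: 5 × 0.3550 × 0.9068 = 1.60957
  35–39: 5 × 0.1322 × 0.8994 = 0.59450
  40–44: 5 × 0.0196 × 0.8935 = 0.08756
  45–49: 5 × 0.0010 × 0.8746 = 0.00437
Sum = 4.09623
NRR = 0.489 × 4.09623 = 2.00306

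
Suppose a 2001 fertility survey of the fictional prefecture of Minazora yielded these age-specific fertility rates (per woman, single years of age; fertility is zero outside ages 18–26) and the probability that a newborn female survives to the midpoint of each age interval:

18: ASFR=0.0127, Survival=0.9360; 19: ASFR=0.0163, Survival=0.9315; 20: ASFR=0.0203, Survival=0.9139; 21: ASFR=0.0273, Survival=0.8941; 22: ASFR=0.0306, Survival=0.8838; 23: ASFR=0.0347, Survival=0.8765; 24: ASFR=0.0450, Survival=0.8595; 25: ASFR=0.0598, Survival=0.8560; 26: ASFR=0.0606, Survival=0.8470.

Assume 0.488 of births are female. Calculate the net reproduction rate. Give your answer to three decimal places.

0.131

Proportion female at birth = 0.488.
Each age group contributes 1 × ASFR × survival:
  18: 1 × 0.0127 × 0.9360 = 0.01189
  19: 1 × 0.0163 × 0.9315 = 0.01518
  20: 1 × 0.0203 × 0.9139 = 0.01855
  21: 1 × 0.0273 × 0.8941 = 0.02441
  22: 1 × 0.0306 × 0.8838 = 0.02704
  23: 1 × 0.0347 × 0.8765 = 0.03041
  24: 1 × 0.0450 × 0.8595 = 0.03868
  25: 1 × 0.0598 × 0.8560 = 0.05119
  26: 1 × 0.0606 × 0.8470 = 0.05133
Sum = 0.26868
NRR = 0.488 × 0.26868 = 0.13112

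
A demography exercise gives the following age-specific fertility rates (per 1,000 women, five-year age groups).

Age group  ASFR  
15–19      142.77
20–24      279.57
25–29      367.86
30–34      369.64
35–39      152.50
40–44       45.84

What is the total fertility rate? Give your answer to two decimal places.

Sum of ASFRs = 142.77 + 279.57 + 367.86 + 369.64 + 152.50 + 45.84 = 1358.18
TFR = 5 × 1358.18 / 1000 = 6.7909

6.79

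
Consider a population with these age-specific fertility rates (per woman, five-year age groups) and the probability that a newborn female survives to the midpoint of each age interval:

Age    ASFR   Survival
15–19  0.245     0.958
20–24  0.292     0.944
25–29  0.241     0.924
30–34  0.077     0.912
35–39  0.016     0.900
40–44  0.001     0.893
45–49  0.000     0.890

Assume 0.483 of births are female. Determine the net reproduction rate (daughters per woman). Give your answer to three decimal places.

1.977

Proportion female at birth = 0.483.
Survival-weighted fertility by age (5·fₓ·Sₓ):
  15–19: 5 × 0.245 × 0.958 = 1.17355
  20–24: 5 × 0.292 × 0.944 = 1.37824
  25–29: 5 × 0.241 × 0.924 = 1.11342
  30–34: 5 × 0.077 × 0.912 = 0.35112
  35–39: 5 × 0.016 × 0.900 = 0.07200
  40–44: 5 × 0.001 × 0.893 = 0.00447
  45–49: 5 × 0.000 × 0.890 = 0.00000
Sum = 4.09280
NRR = 0.483 × 4.09280 = 1.97682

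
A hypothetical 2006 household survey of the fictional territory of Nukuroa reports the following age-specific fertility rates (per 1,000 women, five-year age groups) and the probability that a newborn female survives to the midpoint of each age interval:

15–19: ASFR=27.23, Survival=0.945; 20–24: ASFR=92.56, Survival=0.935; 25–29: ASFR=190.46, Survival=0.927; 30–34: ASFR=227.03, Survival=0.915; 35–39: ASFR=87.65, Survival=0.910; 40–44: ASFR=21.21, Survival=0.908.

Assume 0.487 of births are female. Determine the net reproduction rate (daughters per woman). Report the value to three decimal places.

Proportion female at birth = 0.487.
Per-age-group product (5 × ASFR × survival probability):
  15–19: 5 × 27.23/1000 × 0.945 = 0.12866
  20–24: 5 × 92.56/1000 × 0.935 = 0.43272
  25–29: 5 × 190.46/1000 × 0.927 = 0.88278
  30–34: 5 × 227.03/1000 × 0.915 = 1.03866
  35–39: 5 × 87.65/1000 × 0.910 = 0.39881
  40–44: 5 × 21.21/1000 × 0.908 = 0.09629
Sum = 2.97792
NRR = 0.487 × 2.97792 = 1.45025
NRR > 1, so each generation more than replaces itself.

1.450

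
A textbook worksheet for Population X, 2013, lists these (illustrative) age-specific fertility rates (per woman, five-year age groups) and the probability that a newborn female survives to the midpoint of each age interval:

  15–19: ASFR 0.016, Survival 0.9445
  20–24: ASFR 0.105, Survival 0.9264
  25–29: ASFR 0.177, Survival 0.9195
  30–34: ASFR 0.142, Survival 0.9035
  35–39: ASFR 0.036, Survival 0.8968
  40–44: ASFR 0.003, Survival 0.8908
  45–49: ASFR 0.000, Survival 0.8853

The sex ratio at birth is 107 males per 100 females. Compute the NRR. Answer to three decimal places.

1.059

Proportion female at birth = 100 / (100 + 107) = 0.48309.
Weighting each age-specific rate by interval width and survival:
  15–19: 5 × 0.016 × 0.9445 = 0.07556
  20–24: 5 × 0.105 × 0.9264 = 0.48636
  25–29: 5 × 0.177 × 0.9195 = 0.81376
  30–34: 5 × 0.142 × 0.9035 = 0.64149
  35–39: 5 × 0.036 × 0.8968 = 0.16142
  40–44: 5 × 0.003 × 0.8908 = 0.01336
  45–49: 5 × 0.000 × 0.8853 = 0.00000
Sum = 2.19195
NRR = 0.48309 × 2.19195 = 1.05891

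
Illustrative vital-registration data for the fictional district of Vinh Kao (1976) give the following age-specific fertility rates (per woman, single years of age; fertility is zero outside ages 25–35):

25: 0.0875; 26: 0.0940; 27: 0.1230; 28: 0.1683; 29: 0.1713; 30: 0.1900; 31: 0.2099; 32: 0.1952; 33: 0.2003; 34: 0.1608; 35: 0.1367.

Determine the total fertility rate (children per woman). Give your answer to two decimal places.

Sum of ASFRs = 0.0875 + 0.0940 + 0.1230 + 0.1683 + 0.1713 + 0.1900 + 0.2099 + 0.1952 + 0.2003 + 0.1608 + 0.1367 = 1.7370
TFR = 1.737

1.74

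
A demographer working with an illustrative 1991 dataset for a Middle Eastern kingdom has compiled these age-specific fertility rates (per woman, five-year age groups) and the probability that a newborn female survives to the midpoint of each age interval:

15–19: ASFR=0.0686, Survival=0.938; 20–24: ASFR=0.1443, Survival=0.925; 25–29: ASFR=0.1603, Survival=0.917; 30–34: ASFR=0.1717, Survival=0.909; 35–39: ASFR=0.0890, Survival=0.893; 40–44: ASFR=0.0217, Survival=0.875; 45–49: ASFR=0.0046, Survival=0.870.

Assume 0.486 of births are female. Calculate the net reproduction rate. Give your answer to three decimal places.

Proportion female at birth = 0.486.
Survival-weighted fertility by age (5·fₓ·Sₓ):
  15–19: 5 × 0.0686 × 0.938 = 0.32173
  20–24: 5 × 0.1443 × 0.925 = 0.66739
  25–29: 5 × 0.1603 × 0.917 = 0.73498
  30–34: 5 × 0.1717 × 0.909 = 0.78038
  35–39: 5 × 0.0890 × 0.893 = 0.39739
  40–44: 5 × 0.0217 × 0.875 = 0.09494
  45–49: 5 × 0.0046 × 0.870 = 0.02001
Sum = 3.01682
NRR = 0.486 × 3.01682 = 1.46617
NRR > 1, so each generation more than replaces itself.

1.466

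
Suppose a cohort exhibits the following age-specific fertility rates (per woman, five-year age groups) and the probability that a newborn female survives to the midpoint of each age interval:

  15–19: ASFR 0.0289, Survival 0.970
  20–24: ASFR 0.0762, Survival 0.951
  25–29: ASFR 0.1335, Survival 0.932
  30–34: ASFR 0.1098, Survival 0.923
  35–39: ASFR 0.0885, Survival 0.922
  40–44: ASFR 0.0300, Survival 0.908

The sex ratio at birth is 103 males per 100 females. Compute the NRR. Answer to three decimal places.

Proportion female at birth = 100 / (100 + 103) = 0.49261.
Each age group contributes 5 × ASFR × survival:
  15–19: 5 × 0.0289 × 0.970 = 0.14017
  20–24: 5 × 0.0762 × 0.951 = 0.36233
  25–29: 5 × 0.1335 × 0.932 = 0.62211
  30–34: 5 × 0.1098 × 0.923 = 0.50673
  35–39: 5 × 0.0885 × 0.922 = 0.40799
  40–44: 5 × 0.0300 × 0.908 = 0.13620
Sum = 2.17553
NRR = 0.49261 × 2.17553 = 1.07169
NRR > 1, so each generation more than replaces itself.

1.072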